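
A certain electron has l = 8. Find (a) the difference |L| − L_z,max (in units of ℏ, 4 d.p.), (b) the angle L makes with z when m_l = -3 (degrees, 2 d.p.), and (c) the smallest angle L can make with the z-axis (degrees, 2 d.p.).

|L| − L_z,max = (6√2 − 8)ℏ ≈ 0.4853ℏ.
For m_l = -3: cos θ = -3/√72, θ ≈ 110.70°.
cos θ_min = 8/√72, so θ_min ≈ 19.47°.

|L|−L_z,max ≈ 0.4853ℏ; θ(m_l=-3) ≈ 110.70°; θ_min ≈ 19.47°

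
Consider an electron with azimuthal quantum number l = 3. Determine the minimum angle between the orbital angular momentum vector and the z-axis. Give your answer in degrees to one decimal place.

θ_min ≈ 30.0°

|L|² = l(l+1)ℏ² = 12ℏ², so |L| = 2√3 ℏ.
The smallest angle corresponds to the largest L_z, i.e. m_l = l = 3, giving L_z = 3ℏ.
cos θ_min = 3/√12, so θ_min ≈ 30.0°.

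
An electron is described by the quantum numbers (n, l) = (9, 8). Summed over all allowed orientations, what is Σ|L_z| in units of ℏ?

Σ|L_z| = 72 ℏ

m_l runs from −8 to 8, i.e. {-8, -7, -6, -5, -4, -3, -2, -1, 0, 1, 2, 3, 4, 5, 6, 7, 8}.
Σ|m_l| = 2(1+2+…+8) = 72.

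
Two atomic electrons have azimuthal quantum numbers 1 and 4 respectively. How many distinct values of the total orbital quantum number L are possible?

Angular momentum addition gives L = |l₁ − l₂|, …, l₁ + l₂.
L ∈ {3, 4, 5}.
That is 3 values.

3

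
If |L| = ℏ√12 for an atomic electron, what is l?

Since |L|² = l(l+1)ℏ², l(l+1) = 12.
The positive root is l = 3.

l = 3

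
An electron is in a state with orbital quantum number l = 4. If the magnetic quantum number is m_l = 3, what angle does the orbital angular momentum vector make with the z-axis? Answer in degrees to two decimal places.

|L| = √(l(l+1)) ℏ = 2√5 ℏ.
L_z = m_l ℏ = 3ℏ.
cos θ = L_z/|L| = 3/√20, so θ ≈ 47.87°.

θ ≈ 47.87°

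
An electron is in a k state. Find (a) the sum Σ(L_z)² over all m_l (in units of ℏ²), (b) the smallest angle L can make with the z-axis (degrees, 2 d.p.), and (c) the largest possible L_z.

Σ(L_z)² = 280 ℏ²; θ_min ≈ 20.70°; L_z,max = 7ℏ

For a k orbital, l = 7.
Σ m_l² = 280, so Σ(L_z)² = 280 ℏ².
cos θ_min = 7/√56, so θ_min ≈ 20.70°.
L_z,max = lℏ = 7ℏ.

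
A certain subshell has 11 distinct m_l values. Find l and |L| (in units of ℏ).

l = 5, |L| = √30 ℏ ≈ 5.477ℏ

11 = 2l + 1, so l = (11−1)/2 = 5.
Then |L| = √(l(l+1)) ℏ = √30 ℏ.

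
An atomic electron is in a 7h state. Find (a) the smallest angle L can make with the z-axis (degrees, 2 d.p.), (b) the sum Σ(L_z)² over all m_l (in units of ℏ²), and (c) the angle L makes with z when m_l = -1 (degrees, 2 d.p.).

θ_min ≈ 24.09°; Σ(L_z)² = 110 ℏ²; θ(m_l=-1) ≈ 100.52°

The 7h subshell has l = 5.
cos θ_min = 5/√30, so θ_min ≈ 24.09°.
Σ m_l² = 110, so Σ(L_z)² = 110 ℏ².
For m_l = -1: cos θ = -1/√30, θ ≈ 100.52°.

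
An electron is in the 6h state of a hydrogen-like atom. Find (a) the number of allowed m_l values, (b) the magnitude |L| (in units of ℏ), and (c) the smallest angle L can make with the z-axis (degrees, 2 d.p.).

11 values; |L| = √30 ℏ ≈ 5.477ℏ; θ_min ≈ 24.09°

6h means n = 6, l = 5.
There are 2l+1 = 11 values of m_l.
|L| = ℏ√(5·6) = √30 ℏ ≈ 5.477ℏ.
cos θ_min = 5/√30, so θ_min ≈ 24.09°.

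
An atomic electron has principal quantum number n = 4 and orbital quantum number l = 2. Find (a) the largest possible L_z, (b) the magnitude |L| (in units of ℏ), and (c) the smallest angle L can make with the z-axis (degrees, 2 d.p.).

L_z,max = 2ℏ; |L| = √6 ℏ ≈ 2.449ℏ; θ_min ≈ 35.26°

L_z,max = lℏ = 2ℏ.
|L| = ℏ√(2·3) = √6 ℏ ≈ 2.449ℏ.
cos θ_min = 2/√6, so θ_min ≈ 35.26°.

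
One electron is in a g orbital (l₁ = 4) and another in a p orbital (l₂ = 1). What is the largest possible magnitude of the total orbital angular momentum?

The total orbital quantum number L ranges from |l₁ − l₂| to l₁ + l₂ in integer steps.
L ∈ {3, 4, 5}.
The largest magnitude corresponds to L = 5: |L_tot| = ℏ√(5·6) = √30 ℏ.

|L_tot|_max = √30 ℏ ≈ 5.477ℏ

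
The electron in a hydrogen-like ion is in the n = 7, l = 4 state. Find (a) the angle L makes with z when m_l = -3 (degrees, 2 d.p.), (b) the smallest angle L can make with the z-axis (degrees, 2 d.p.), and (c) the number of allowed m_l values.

For m_l = -3: cos θ = -3/√20, θ ≈ 132.13°.
cos θ_min = 4/√20, so θ_min ≈ 26.57°.
There are 2l+1 = 9 values of m_l.

θ(m_l=-3) ≈ 132.13°; θ_min ≈ 26.57°; 9 values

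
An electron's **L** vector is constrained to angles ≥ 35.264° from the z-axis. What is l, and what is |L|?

cos²θ_min = l/(l+1) = 0.6667.
l = cos²θ/sin²θ ≈ 2.
Then |L| = ℏ√(2·3) = √6 ℏ.

l = 2, |L| = √6 ℏ ≈ 2.449ℏ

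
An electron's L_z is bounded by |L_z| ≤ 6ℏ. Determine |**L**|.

L_z,max = lℏ, so l = 6.
|L| = ℏ√(l(l+1)) = √42 ℏ.

|L| = √42 ℏ ≈ 6.481ℏ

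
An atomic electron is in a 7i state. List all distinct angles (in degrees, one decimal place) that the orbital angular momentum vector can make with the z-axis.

The 7i subshell has l = 6.
|L|² = l(l+1)ℏ² = 42ℏ², so |L| = √42 ℏ.
cos θ = m_l/√42 for each m_l ∈ {-6, -5, -4, -3, -2, -1, 0, 1, 2, 3, 4, 5, 6}.

θ ∈ {22.2°, 39.5°, 51.9°, 62.4°, 72.0°, 81.1°, 90.0°, 98.9°, 108.0°, 117.6°, 128.1°, 140.5°, 157.8°}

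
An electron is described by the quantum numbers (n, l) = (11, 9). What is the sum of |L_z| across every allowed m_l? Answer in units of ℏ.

m_l ∈ {-9, -8, -7, -6, -5, -4, -3, -2, -1, 0, 1, 2, 3, 4, 5, 6, 7, 8, 9}.
Σ|m_l| = 2(1+2+…+9) = 90.

Σ|L_z| = 90 ℏ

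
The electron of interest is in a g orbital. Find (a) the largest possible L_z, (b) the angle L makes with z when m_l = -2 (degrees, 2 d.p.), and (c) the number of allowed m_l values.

A g state has l = 4.
L_z,max = lℏ = 4ℏ.
For m_l = -2: cos θ = -2/√20, θ ≈ 116.57°.
There are 2l+1 = 9 values of m_l.

L_z,max = 4ℏ; θ(m_l=-2) ≈ 116.57°; 9 values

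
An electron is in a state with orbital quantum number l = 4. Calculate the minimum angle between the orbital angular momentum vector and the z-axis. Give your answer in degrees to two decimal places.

|L|² = l(l+1)ℏ² = 20ℏ², so |L| = 2√5 ℏ.
The smallest angle corresponds to the largest L_z, i.e. m_l = l = 4, giving L_z = 4ℏ.
cos θ_min = 4/√20, so θ_min ≈ 26.57°.

θ_min ≈ 26.57°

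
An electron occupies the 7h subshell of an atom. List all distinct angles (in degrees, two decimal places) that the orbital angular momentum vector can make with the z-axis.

θ ∈ {24.09°, 43.09°, 56.79°, 68.58°, 79.48°, 90.00°, 100.52°, 111.42°, 123.21°, 136.91°, 155.91°}

For 7h, l = 5.
|L|² = l(l+1)ℏ² = 30ℏ², so |L| = √30 ℏ.
cos θ = m_l/√30 for each m_l ∈ {-5, -4, -3, -2, -1, 0, 1, 2, 3, 4, 5}.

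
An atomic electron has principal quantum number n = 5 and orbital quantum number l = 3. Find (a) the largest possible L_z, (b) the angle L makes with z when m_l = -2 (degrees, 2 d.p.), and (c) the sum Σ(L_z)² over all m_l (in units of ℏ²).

L_z,max = 3ℏ; θ(m_l=-2) ≈ 125.26°; Σ(L_z)² = 28 ℏ²

L_z,max = lℏ = 3ℏ.
For m_l = -2: cos θ = -2/√12, θ ≈ 125.26°.
Σ m_l² = 28, so Σ(L_z)² = 28 ℏ².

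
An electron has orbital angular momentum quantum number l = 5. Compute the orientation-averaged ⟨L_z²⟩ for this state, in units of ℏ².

⟨L_z²⟩ = 10 ℏ²

The allowed m_l values are -5, -4, -3, -2, -1, 0, 1, 2, 3, 4, 5.
Average of L_z² over 11 states: 110/11 ℏ² = 10 ℏ².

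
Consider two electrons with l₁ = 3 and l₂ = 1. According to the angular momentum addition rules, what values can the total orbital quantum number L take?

L = 2, 3, 4

Angular momentum addition gives L = |l₁ − l₂|, …, l₁ + l₂.
L ∈ {2, 3, 4}.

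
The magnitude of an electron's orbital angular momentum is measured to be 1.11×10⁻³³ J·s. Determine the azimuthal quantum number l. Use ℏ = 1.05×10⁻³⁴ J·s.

l = 10

In units of ℏ, |L| ≈ 10.571.
(|L|/ℏ)² = l(l+1) ≈ 111.76 ⇒ l = 10.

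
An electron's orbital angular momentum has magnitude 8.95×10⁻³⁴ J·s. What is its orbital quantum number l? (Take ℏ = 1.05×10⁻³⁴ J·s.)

In units of ℏ, |L| ≈ 8.524.
(|L|/ℏ)² = l(l+1) ≈ 72.66 ⇒ l = 8.

l = 8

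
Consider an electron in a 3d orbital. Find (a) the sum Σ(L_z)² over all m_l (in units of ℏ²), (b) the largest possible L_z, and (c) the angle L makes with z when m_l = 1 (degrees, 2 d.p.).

Σ(L_z)² = 10 ℏ²; L_z,max = 2ℏ; θ(m_l=1) ≈ 65.91°

For 3d, l = 2.
Σ m_l² = 10, so Σ(L_z)² = 10 ℏ².
L_z,max = lℏ = 2ℏ.
For m_l = 1: cos θ = 1/√6, θ ≈ 65.91°.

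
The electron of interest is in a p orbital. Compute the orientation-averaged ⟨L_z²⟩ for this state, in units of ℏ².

⟨L_z²⟩ = 0.6667 ℏ²

P corresponds to l = 1.
The allowed m_l values are -1, 0, 1.
Average of L_z² over 3 states: 2/3 ℏ² = 0.6667 ℏ².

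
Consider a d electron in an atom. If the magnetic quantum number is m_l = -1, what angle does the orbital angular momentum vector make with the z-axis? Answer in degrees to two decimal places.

A d state has l = 2.
|L| = √(l(l+1)) ℏ = √6 ℏ.
L_z = m_l ℏ = −1ℏ.
cos θ = L_z/|L| = -1/√6, so θ ≈ 114.09°.

θ ≈ 114.09°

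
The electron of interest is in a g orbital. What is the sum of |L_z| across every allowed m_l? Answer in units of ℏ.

Σ|L_z| = 20 ℏ

For a g orbital, l = 4.
The allowed m_l values are -4, -3, -2, -1, 0, 1, 2, 3, 4.
Σ|m_l| = 2·4(4+1)/2 = 20.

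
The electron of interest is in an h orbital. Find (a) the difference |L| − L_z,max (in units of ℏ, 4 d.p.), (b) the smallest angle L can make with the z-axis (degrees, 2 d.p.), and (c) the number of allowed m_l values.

For an h orbital, l = 5.
|L| − L_z,max = (√30 − 5)ℏ ≈ 0.4772ℏ.
cos θ_min = 5/√30, so θ_min ≈ 24.09°.
There are 2l+1 = 11 values of m_l.

|L|−L_z,max ≈ 0.4772ℏ; θ_min ≈ 24.09°; 11 values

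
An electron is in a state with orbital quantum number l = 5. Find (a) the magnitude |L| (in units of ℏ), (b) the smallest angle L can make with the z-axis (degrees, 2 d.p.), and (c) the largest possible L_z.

|L| = √30 ℏ ≈ 5.477ℏ; θ_min ≈ 24.09°; L_z,max = 5ℏ

|L| = ℏ√(5·6) = √30 ℏ ≈ 5.477ℏ.
cos θ_min = 5/√30, so θ_min ≈ 24.09°.
L_z,max = lℏ = 5ℏ.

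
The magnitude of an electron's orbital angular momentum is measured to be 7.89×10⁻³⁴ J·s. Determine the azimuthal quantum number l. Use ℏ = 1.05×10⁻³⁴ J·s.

Dividing by ℏ: |L|/ℏ ≈ 7.514.
Set l(l+1) = 56.46; the integer solution is l = 7.

l = 7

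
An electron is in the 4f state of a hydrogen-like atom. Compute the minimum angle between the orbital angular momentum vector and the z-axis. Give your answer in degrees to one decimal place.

θ_min ≈ 30.0°

The 4f subshell has l = 3.
|L| = √(l(l+1)) ℏ = 2√3 ℏ.
The smallest angle corresponds to the largest L_z, i.e. m_l = l = 3, giving L_z = 3ℏ.
cos θ_min = 3/√12, so θ_min ≈ 30.0°.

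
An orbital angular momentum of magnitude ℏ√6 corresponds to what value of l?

Since |L|² = l(l+1)ℏ², l(l+1) = 6.
The positive root is l = 2.

l = 2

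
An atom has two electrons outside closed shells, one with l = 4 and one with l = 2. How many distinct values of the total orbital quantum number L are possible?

Angular momentum addition gives L = |l₁ − l₂|, …, l₁ + l₂.
So L can be 2, 3, 4, 5, 6.
That is 5 values.

5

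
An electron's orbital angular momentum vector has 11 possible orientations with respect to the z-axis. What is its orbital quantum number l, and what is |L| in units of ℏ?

l = 5, |L| = √30 ℏ ≈ 5.477ℏ

2l + 1 = 11 ⇒ l = 5.
|L| = ℏ√(l(l+1)) = ℏ√(5·6) = √30 ℏ.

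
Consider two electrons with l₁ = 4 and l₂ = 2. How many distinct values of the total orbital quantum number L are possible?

5

The total orbital quantum number L ranges from |l₁ − l₂| to l₁ + l₂ in integer steps.
L ∈ {2, 3, 4, 5, 6}.
That is 5 values.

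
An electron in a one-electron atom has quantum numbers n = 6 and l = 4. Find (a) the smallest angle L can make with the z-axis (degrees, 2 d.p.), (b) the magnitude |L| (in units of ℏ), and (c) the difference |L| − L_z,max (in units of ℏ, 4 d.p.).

θ_min ≈ 26.57°; |L| = 2√5 ℏ ≈ 4.472ℏ; |L|−L_z,max ≈ 0.4721ℏ

cos θ_min = 4/√20, so θ_min ≈ 26.57°.
|L| = ℏ√(4·5) = 2√5 ℏ ≈ 4.472ℏ.
|L| − L_z,max = (2√5 − 4)ℏ ≈ 0.4721ℏ.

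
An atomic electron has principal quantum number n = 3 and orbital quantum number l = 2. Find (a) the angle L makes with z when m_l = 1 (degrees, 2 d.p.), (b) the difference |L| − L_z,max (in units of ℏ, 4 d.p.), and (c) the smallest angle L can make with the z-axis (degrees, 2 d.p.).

θ(m_l=1) ≈ 65.91°; |L|−L_z,max ≈ 0.4495ℏ; θ_min ≈ 35.26°

For m_l = 1: cos θ = 1/√6, θ ≈ 65.91°.
|L| − L_z,max = (√6 − 2)ℏ ≈ 0.4495ℏ.
cos θ_min = 2/√6, so θ_min ≈ 35.26°.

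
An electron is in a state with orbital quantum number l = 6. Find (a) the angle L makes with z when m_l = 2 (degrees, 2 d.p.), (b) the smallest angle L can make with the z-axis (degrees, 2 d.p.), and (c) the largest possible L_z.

θ(m_l=2) ≈ 72.02°; θ_min ≈ 22.21°; L_z,max = 6ℏ

For m_l = 2: cos θ = 2/√42, θ ≈ 72.02°.
cos θ_min = 6/√42, so θ_min ≈ 22.21°.
L_z,max = lℏ = 6ℏ.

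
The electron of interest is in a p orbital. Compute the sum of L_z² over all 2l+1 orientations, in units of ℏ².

Σ(L_z)² = 2 ℏ²

For a p orbital, l = 1.
The allowed m_l values are -1, 0, 1.
Σ m_l² = l(l+1)(2l+1)/3 = 1·2·3/3 = 2.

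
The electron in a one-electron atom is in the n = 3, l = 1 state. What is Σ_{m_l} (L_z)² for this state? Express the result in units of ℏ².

Σ(L_z)² = 2 ℏ²

m_l runs from −1 to 1, i.e. {-1, 0, 1}.
Σ m_l² = l(l+1)(2l+1)/3 = 1·2·3/3 = 2.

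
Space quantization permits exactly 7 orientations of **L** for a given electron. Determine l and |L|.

l = 3, |L| = 2√3 ℏ ≈ 3.464ℏ

7 = 2l + 1, so l = (7−1)/2 = 3.
Then |L| = √(l(l+1)) ℏ = 2√3 ℏ.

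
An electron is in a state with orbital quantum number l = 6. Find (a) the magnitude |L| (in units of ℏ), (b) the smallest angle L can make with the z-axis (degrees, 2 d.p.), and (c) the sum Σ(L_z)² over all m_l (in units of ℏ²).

|L| = ℏ√(6·7) = √42 ℏ ≈ 6.481ℏ.
cos θ_min = 6/√42, so θ_min ≈ 22.21°.
Σ m_l² = 182, so Σ(L_z)² = 182 ℏ².

|L| = √42 ℏ ≈ 6.481ℏ; θ_min ≈ 22.21°; Σ(L_z)² = 182 ℏ²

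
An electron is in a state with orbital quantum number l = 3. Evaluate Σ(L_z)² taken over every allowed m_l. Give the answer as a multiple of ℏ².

m_l runs from −3 to 3, i.e. {-3, -2, -1, 0, 1, 2, 3}.
Σ m_l² = l(l+1)(2l+1)/3 = 3·4·7/3 = 28.

Σ(L_z)² = 28 ℏ²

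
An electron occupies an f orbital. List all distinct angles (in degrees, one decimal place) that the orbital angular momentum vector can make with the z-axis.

The letter f corresponds to l = 3.
|L| = ℏ√(l(l+1)) = 2√3 ℏ.
cos θ = m_l/√12 for each m_l ∈ {-3, -2, -1, 0, 1, 2, 3}.

θ ∈ {30.0°, 54.7°, 73.2°, 90.0°, 106.8°, 125.3°, 150.0°}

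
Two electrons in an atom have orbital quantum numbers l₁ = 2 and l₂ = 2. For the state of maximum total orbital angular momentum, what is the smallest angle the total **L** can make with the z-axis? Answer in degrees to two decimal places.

By the triangle rule, |l₁ − l₂| ≤ L ≤ l₁ + l₂.
L ∈ {0, 1, 2, 3, 4}.
The maximum is L = 4, with |L_tot| = ℏ√(4·5) = 2√5 ℏ.
The minimum angle with z is arccos(4/√20) ≈ 26.57°.

θ_min ≈ 26.57°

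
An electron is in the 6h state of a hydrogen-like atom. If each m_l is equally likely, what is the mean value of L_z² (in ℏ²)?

⟨L_z²⟩ = 10 ℏ²

The 6h subshell has l = 5.
m_l ∈ {-5, -4, -3, -2, -1, 0, 1, 2, 3, 4, 5}.
⟨L_z²⟩ = ℏ²·l(l+1)/3 = 10ℏ².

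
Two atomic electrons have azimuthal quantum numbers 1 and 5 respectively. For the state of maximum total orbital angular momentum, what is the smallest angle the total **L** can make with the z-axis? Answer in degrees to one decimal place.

θ_min ≈ 22.2°

Angular momentum addition gives L = |l₁ − l₂|, …, l₁ + l₂.
L ∈ {4, 5, 6}.
The maximum is L = 6, with |L_tot| = ℏ√(6·7) = √42 ℏ.
The minimum angle with z is arccos(6/√42) ≈ 22.2°.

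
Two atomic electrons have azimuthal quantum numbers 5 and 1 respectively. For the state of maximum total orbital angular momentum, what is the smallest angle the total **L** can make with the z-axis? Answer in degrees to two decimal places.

θ_min ≈ 22.21°

Angular momentum addition gives L = |l₁ − l₂|, …, l₁ + l₂.
Allowed values: L = 4, 5, 6.
The maximum is L = 6, with |L_tot| = ℏ√(6·7) = √42 ℏ.
The minimum angle with z is arccos(6/√42) ≈ 22.21°.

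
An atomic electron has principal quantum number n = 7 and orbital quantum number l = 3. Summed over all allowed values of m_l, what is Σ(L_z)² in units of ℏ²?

Σ(L_z)² = 28 ℏ²

m_l runs from −3 to 3, i.e. {-3, -2, -1, 0, 1, 2, 3}.
Σ m_l² = 2·(1 + 4 + 9) = 28.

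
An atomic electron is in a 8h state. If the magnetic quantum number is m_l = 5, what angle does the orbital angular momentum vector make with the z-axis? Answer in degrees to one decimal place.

The 8h subshell has l = 5.
|L|² = l(l+1)ℏ² = 30ℏ², so |L| = √30 ℏ.
L_z = m_l ℏ = 5ℏ.
cos θ = L_z/|L| = 5/√30, so θ ≈ 24.1°.

θ ≈ 24.1°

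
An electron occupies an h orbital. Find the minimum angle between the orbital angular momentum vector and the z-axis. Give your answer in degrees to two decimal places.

H corresponds to l = 5.
|L| = √(l(l+1)) ℏ = √30 ℏ.
The smallest angle corresponds to the largest L_z, i.e. m_l = l = 5, giving L_z = 5ℏ.
cos θ_min = 5/√30, so θ_min ≈ 24.09°.

θ_min ≈ 24.09°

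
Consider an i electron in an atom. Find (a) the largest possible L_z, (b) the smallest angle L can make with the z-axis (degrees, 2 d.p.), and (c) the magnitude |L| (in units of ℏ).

An i state has l = 6.
L_z,max = lℏ = 6ℏ.
cos θ_min = 6/√42, so θ_min ≈ 22.21°.
|L| = ℏ√(6·7) = √42 ℏ ≈ 6.481ℏ.

L_z,max = 6ℏ; θ_min ≈ 22.21°; |L| = √42 ℏ ≈ 6.481ℏ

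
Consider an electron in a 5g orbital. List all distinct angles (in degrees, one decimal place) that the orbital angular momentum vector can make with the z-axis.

5g means n = 5, l = 4.
|L|² = l(l+1)ℏ² = 20ℏ², so |L| = 2√5 ℏ.
cos θ = m_l/√20 for each m_l ∈ {-4, -3, -2, -1, 0, 1, 2, 3, 4}.

θ ∈ {26.6°, 47.9°, 63.4°, 77.1°, 90.0°, 102.9°, 116.6°, 132.1°, 153.4°}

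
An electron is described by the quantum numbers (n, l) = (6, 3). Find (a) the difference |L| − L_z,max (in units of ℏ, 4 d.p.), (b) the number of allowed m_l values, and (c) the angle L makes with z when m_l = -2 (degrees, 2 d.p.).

|L|−L_z,max ≈ 0.4641ℏ; 7 values; θ(m_l=-2) ≈ 125.26°

|L| − L_z,max = (2√3 − 3)ℏ ≈ 0.4641ℏ.
There are 2l+1 = 7 values of m_l.
For m_l = -2: cos θ = -2/√12, θ ≈ 125.26°.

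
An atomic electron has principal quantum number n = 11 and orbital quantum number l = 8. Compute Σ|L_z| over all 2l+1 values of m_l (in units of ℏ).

The allowed m_l values are -8, -7, -6, -5, -4, -3, -2, -1, 0, 1, 2, 3, 4, 5, 6, 7, 8.
Σ|m_l| = l(l+1) = 72.

Σ|L_z| = 72 ℏ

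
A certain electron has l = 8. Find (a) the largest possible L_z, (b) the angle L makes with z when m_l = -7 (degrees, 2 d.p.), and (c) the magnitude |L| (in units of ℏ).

L_z,max = lℏ = 8ℏ.
For m_l = -7: cos θ = -7/√72, θ ≈ 145.58°.
|L| = ℏ√(8·9) = 6√2 ℏ ≈ 8.485ℏ.

L_z,max = 8ℏ; θ(m_l=-7) ≈ 145.58°; |L| = 6√2 ℏ ≈ 8.485ℏ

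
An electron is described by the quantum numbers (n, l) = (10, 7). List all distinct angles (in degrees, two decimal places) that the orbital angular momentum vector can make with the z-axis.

|L| = ℏ√(l(l+1)) = 2√14 ℏ.
cos θ = m_l/√56 for each m_l ∈ {-7, -6, -5, -4, -3, -2, -1, 0, 1, 2, 3, 4, 5, 6, 7}.

θ ∈ {20.70°, 36.70°, 48.08°, 57.69°, 66.37°, 74.50°, 82.32°, 90.00°, 97.68°, 105.50°, 113.63°, 122.31°, 131.92°, 143.30°, 159.30°}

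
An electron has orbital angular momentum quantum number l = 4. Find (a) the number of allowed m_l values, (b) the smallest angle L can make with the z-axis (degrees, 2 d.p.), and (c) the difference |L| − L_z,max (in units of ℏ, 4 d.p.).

There are 2l+1 = 9 values of m_l.
cos θ_min = 4/√20, so θ_min ≈ 26.57°.
|L| − L_z,max = (2√5 − 4)ℏ ≈ 0.4721ℏ.

9 values; θ_min ≈ 26.57°; |L|−L_z,max ≈ 0.4721ℏ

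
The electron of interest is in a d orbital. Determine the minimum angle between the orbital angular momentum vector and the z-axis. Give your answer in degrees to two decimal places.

For a d orbital, l = 2.
|L| = √(l(l+1)) ℏ = √6 ℏ.
The smallest angle corresponds to the largest L_z, i.e. m_l = l = 2, giving L_z = 2ℏ.
cos θ_min = 2/√6, so θ_min ≈ 35.26°.

θ_min ≈ 35.26°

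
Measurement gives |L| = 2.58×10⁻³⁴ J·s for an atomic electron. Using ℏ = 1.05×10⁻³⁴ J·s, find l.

|L|/ℏ = (2.58×10⁻³⁴)/(1.05×10⁻³⁴) ≈ 2.457.
l(l+1) ≈ 2.457² ≈ 6.04, so l = 2.

l = 2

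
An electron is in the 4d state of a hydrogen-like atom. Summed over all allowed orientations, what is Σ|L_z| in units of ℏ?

For 4d, l = 2.
m_l ∈ {-2, -1, 0, 1, 2}.
Σ|m_l| = 2(1+2+…+2) = 6.

Σ|L_z| = 6 ℏ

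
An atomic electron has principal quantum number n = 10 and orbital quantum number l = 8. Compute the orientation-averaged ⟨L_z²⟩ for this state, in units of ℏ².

⟨L_z²⟩ = 24 ℏ²

The allowed m_l values are -8, -7, -6, -5, -4, -3, -2, -1, 0, 1, 2, 3, 4, 5, 6, 7, 8.
⟨L_z²⟩ = ℏ²·l(l+1)/3 = 24ℏ².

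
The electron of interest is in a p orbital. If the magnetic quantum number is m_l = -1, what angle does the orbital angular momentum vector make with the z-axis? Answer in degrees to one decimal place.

The letter p corresponds to l = 1.
|L|² = l(l+1)ℏ² = 2ℏ², so |L| = √2 ℏ.
L_z = m_l ℏ = −1ℏ.
cos θ = L_z/|L| = -1/√2, so θ ≈ 135.0°.

θ ≈ 135.0°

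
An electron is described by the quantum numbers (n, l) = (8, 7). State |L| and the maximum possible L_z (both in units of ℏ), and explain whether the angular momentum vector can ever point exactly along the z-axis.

No: L_z,max = 7ℏ < |L| = 2√14 ℏ ≈ 7.483ℏ

|L| = 2√14 ℏ ≈ 7.4833ℏ, while L_z,max = lℏ = 7ℏ.
Since |L| > L_z,max, the vector can never point exactly along z; the closest it comes is θ_min = arccos(7/√56) ≈ 20.7°.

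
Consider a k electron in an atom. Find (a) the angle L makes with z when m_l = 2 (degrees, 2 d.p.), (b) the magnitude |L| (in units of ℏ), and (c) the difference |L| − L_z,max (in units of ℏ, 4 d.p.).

For a k orbital, l = 7.
For m_l = 2: cos θ = 2/√56, θ ≈ 74.50°.
|L| = ℏ√(7·8) = 2√14 ℏ ≈ 7.483ℏ.
|L| − L_z,max = (2√14 − 7)ℏ ≈ 0.4833ℏ.

θ(m_l=2) ≈ 74.50°; |L| = 2√14 ℏ ≈ 7.483ℏ; |L|−L_z,max ≈ 0.4833ℏ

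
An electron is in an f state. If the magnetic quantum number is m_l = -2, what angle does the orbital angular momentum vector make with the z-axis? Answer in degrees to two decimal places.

θ ≈ 125.26°

For an f orbital, l = 3.
|L| = √(l(l+1)) ℏ = 2√3 ℏ.
L_z = m_l ℏ = −2ℏ.
cos θ = L_z/|L| = -2/√12, so θ ≈ 125.26°.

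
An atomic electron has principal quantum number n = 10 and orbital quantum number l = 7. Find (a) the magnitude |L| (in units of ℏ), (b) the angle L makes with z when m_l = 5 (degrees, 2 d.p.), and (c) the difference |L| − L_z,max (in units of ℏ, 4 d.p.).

|L| = 2√14 ℏ ≈ 7.483ℏ; θ(m_l=5) ≈ 48.08°; |L|−L_z,max ≈ 0.4833ℏ

|L| = ℏ√(7·8) = 2√14 ℏ ≈ 7.483ℏ.
For m_l = 5: cos θ = 5/√56, θ ≈ 48.08°.
|L| − L_z,max = (2√14 − 7)ℏ ≈ 0.4833ℏ.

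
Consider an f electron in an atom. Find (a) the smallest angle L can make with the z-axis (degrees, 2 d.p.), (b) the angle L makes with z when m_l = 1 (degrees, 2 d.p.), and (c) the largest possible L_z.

For an f orbital, l = 3.
cos θ_min = 3/√12, so θ_min ≈ 30.00°.
For m_l = 1: cos θ = 1/√12, θ ≈ 73.22°.
L_z,max = lℏ = 3ℏ.

θ_min ≈ 30.00°; θ(m_l=1) ≈ 73.22°; L_z,max = 3ℏ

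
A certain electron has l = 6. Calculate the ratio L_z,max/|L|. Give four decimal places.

L_z,max/|L| = 0.9258

|L| = √42 ℏ ≈ 6.4807ℏ, while L_z,max = lℏ = 6ℏ.
L_z,max/|L| = 6/√42 = 0.9258.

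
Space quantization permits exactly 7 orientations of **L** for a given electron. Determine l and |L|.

l = 3, |L| = 2√3 ℏ ≈ 3.464ℏ

Since there are 2l+1 = 7 values of m_l, l = 3.
|L| = ℏ√(l(l+1)) = ℏ√(3·4) = 2√3 ℏ.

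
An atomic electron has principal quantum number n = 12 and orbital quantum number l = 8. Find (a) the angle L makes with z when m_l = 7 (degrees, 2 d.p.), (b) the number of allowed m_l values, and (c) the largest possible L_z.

θ(m_l=7) ≈ 34.42°; 17 values; L_z,max = 8ℏ

For m_l = 7: cos θ = 7/√72, θ ≈ 34.42°.
There are 2l+1 = 17 values of m_l.
L_z,max = lℏ = 8ℏ.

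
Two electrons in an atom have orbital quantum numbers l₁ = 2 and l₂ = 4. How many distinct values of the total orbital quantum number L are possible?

5

By the triangle rule, |l₁ − l₂| ≤ L ≤ l₁ + l₂.
L ∈ {2, 3, 4, 5, 6}.
That is 5 values.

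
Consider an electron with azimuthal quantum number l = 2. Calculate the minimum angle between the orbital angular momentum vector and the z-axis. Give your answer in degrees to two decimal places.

|L| = ℏ√(l(l+1)) = √6 ℏ.
The smallest angle corresponds to the largest L_z, i.e. m_l = l = 2, giving L_z = 2ℏ.
cos θ_min = 2/√6, so θ_min ≈ 35.26°.

θ_min ≈ 35.26°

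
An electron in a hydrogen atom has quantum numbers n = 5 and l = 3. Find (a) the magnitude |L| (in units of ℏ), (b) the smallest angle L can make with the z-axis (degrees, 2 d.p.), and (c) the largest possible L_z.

|L| = 2√3 ℏ ≈ 3.464ℏ; θ_min ≈ 30.00°; L_z,max = 3ℏ

|L| = ℏ√(3·4) = 2√3 ℏ ≈ 3.464ℏ.
cos θ_min = 3/√12, so θ_min ≈ 30.00°.
L_z,max = lℏ = 3ℏ.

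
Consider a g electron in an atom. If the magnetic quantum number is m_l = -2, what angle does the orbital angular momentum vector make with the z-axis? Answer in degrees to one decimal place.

θ ≈ 116.6°

For a g orbital, l = 4.
|L| = ℏ√(l(l+1)) = 2√5 ℏ.
L_z = m_l ℏ = −2ℏ.
cos θ = L_z/|L| = -2/√20, so θ ≈ 116.6°.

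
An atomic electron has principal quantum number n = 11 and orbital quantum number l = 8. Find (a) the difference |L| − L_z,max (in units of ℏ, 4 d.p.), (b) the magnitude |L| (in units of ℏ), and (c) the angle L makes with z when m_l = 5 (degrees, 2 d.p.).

|L| − L_z,max = (6√2 − 8)ℏ ≈ 0.4853ℏ.
|L| = ℏ√(8·9) = 6√2 ℏ ≈ 8.485ℏ.
For m_l = 5: cos θ = 5/√72, θ ≈ 53.90°.

|L|−L_z,max ≈ 0.4853ℏ; |L| = 6√2 ℏ ≈ 8.485ℏ; θ(m_l=5) ≈ 53.90°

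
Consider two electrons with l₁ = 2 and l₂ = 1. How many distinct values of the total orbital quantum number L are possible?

By the triangle rule, |l₁ − l₂| ≤ L ≤ l₁ + l₂.
L ∈ {1, 2, 3}.
That is 3 values.

3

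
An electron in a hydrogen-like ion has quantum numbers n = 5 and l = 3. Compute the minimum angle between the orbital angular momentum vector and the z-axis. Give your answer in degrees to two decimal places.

θ_min ≈ 30.00°

|L|² = l(l+1)ℏ² = 12ℏ², so |L| = 2√3 ℏ.
The smallest angle corresponds to the largest L_z, i.e. m_l = l = 3, giving L_z = 3ℏ.
cos θ_min = 3/√12, so θ_min ≈ 30.00°.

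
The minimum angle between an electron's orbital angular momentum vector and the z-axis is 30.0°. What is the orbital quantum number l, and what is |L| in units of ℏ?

l = 3, |L| = 2√3 ℏ ≈ 3.464ℏ

cos²θ_min = l/(l+1) = 0.7500.
Thus l = 0.7500/(1 − 0.7500) ≈ 3.
Then |L| = ℏ√(3·4) = 2√3 ℏ.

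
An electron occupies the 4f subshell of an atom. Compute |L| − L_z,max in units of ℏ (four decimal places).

|L| − L_z,max ≈ 0.4641ℏ

4f means n = 4, l = 3.
|L| = 2√3 ℏ ≈ 3.4641ℏ, while L_z,max = lℏ = 3ℏ.
The difference is (2√3 − 3)ℏ ≈ 0.4641ℏ.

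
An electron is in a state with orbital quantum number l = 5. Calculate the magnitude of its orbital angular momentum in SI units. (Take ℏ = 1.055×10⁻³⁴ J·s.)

|L| = ℏ√(l(l+1)) = ℏ√(5·6) = √30 ℏ
Numerically, |L| = 5.477 × (1.055×10⁻³⁴ J·s) = 5.778×10⁻³⁴ J·s.

|L| = 5.778×10⁻³⁴ J·s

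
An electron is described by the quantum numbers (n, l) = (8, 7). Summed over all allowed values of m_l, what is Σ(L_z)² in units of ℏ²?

Σ(L_z)² = 280 ℏ²

m_l runs from −7 to 7, i.e. {-7, -6, -5, -4, -3, -2, -1, 0, 1, 2, 3, 4, 5, 6, 7}.
Σ m_l² = 2·(1 + 4 + 9 + 16 + 25 + 36 + 49) = 280.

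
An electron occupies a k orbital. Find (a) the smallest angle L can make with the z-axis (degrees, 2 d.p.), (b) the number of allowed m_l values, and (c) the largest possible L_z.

For a k orbital, l = 7.
cos θ_min = 7/√56, so θ_min ≈ 20.70°.
There are 2l+1 = 15 values of m_l.
L_z,max = lℏ = 7ℏ.

θ_min ≈ 20.70°; 15 values; L_z,max = 7ℏ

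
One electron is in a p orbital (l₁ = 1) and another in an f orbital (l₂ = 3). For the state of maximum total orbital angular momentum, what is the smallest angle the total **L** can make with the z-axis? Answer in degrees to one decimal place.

θ_min ≈ 26.6°

The total orbital quantum number L ranges from |l₁ − l₂| to l₁ + l₂ in integer steps.
So L can be 2, 3, 4.
The maximum is L = 4, with |L_tot| = ℏ√(4·5) = 2√5 ℏ.
The minimum angle with z is arccos(4/√20) ≈ 26.6°.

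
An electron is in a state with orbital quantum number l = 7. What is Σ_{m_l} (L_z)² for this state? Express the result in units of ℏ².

m_l ∈ {-7, -6, -5, -4, -3, -2, -1, 0, 1, 2, 3, 4, 5, 6, 7}.
Σ m_l² = l(l+1)(2l+1)/3 = 7·8·15/3 = 280.

Σ(L_z)² = 280 ℏ²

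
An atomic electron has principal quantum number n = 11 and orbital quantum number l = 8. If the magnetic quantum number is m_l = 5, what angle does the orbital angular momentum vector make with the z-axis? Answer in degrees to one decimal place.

|L| = √(l(l+1)) ℏ = 6√2 ℏ.
L_z = m_l ℏ = 5ℏ.
cos θ = L_z/|L| = 5/√72, so θ ≈ 53.9°.

θ ≈ 53.9°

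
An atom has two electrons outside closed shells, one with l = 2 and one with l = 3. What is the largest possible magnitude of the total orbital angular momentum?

L runs from |2 − 3| = 1 to 2 + 3 = 5.
So L can be 1, 2, 3, 4, 5.
The largest magnitude corresponds to L = 5: |L_tot| = ℏ√(5·6) = √30 ℏ.

|L_tot|_max = √30 ℏ ≈ 5.477ℏ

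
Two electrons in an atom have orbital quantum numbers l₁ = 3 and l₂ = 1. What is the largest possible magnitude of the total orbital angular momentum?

|L_tot|_max = 2√5 ℏ ≈ 4.472ℏ

Angular momentum addition gives L = |l₁ − l₂|, …, l₁ + l₂.
L ∈ {2, 3, 4}.
The largest magnitude corresponds to L = 4: |L_tot| = ℏ√(4·5) = 2√5 ℏ.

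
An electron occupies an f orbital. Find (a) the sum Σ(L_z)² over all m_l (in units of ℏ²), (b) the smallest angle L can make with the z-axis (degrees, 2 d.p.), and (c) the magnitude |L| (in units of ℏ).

Σ(L_z)² = 28 ℏ²; θ_min ≈ 30.00°; |L| = 2√3 ℏ ≈ 3.464ℏ

An f state has l = 3.
Σ m_l² = 28, so Σ(L_z)² = 28 ℏ².
cos θ_min = 3/√12, so θ_min ≈ 30.00°.
|L| = ℏ√(3·4) = 2√3 ℏ ≈ 3.464ℏ.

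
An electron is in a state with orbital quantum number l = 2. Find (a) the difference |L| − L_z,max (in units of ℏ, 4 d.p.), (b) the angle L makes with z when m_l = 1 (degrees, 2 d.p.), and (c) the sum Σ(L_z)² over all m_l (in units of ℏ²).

|L|−L_z,max ≈ 0.4495ℏ; θ(m_l=1) ≈ 65.91°; Σ(L_z)² = 10 ℏ²

|L| − L_z,max = (√6 − 2)ℏ ≈ 0.4495ℏ.
For m_l = 1: cos θ = 1/√6, θ ≈ 65.91°.
Σ m_l² = 10, so Σ(L_z)² = 10 ℏ².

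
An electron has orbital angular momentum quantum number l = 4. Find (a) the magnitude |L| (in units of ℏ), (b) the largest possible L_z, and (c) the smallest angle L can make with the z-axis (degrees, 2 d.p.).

|L| = 2√5 ℏ ≈ 4.472ℏ; L_z,max = 4ℏ; θ_min ≈ 26.57°

|L| = ℏ√(4·5) = 2√5 ℏ ≈ 4.472ℏ.
L_z,max = lℏ = 4ℏ.
cos θ_min = 4/√20, so θ_min ≈ 26.57°.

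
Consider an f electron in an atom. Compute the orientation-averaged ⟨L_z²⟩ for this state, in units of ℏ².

⟨L_z²⟩ = 4 ℏ²

An f state has l = 3.
m_l runs from −3 to 3, i.e. {-3, -2, -1, 0, 1, 2, 3}.
⟨L_z²⟩ = ℏ²·(Σ m_l²)/(2l+1) = ℏ²·28/7 = 4ℏ².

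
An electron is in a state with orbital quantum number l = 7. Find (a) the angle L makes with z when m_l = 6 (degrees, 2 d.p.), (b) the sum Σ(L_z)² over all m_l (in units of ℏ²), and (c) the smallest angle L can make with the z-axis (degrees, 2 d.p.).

For m_l = 6: cos θ = 6/√56, θ ≈ 36.70°.
Σ m_l² = 280, so Σ(L_z)² = 280 ℏ².
cos θ_min = 7/√56, so θ_min ≈ 20.70°.

θ(m_l=6) ≈ 36.70°; Σ(L_z)² = 280 ℏ²; θ_min ≈ 20.70°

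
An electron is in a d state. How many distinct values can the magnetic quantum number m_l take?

A d state has l = 2.
The number of m_l values is 2l + 1 = 2·2 + 1 = 5.

5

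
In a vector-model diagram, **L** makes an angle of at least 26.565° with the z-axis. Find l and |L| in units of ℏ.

l = 4, |L| = 2√5 ℏ ≈ 4.472ℏ

cos θ_min = l/√(l(l+1)) = √(l/(l+1)), so l/(l+1) = cos²(26.565°) = 0.8000.
l = cos²θ/sin²θ ≈ 4.
Then |L| = ℏ√(4·5) = 2√5 ℏ.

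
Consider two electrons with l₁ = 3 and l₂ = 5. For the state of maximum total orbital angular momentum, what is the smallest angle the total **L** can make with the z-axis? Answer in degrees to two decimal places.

θ_min ≈ 19.47°

L runs from |3 − 5| = 2 to 3 + 5 = 8.
Allowed values: L = 2, 3, 4, 5, 6, 7, 8.
The maximum is L = 8, with |L_tot| = ℏ√(8·9) = 6√2 ℏ.
The minimum angle with z is arccos(8/√72) ≈ 19.47°.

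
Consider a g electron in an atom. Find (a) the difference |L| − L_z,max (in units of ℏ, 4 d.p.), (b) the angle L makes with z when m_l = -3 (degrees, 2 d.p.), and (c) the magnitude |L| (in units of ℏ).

|L|−L_z,max ≈ 0.4721ℏ; θ(m_l=-3) ≈ 132.13°; |L| = 2√5 ℏ ≈ 4.472ℏ

A g state has l = 4.
|L| − L_z,max = (2√5 − 4)ℏ ≈ 0.4721ℏ.
For m_l = -3: cos θ = -3/√20, θ ≈ 132.13°.
|L| = ℏ√(4·5) = 2√5 ℏ ≈ 4.472ℏ.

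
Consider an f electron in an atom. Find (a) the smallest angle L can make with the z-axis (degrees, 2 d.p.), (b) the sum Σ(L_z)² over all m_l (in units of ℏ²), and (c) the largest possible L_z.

An f state has l = 3.
cos θ_min = 3/√12, so θ_min ≈ 30.00°.
Σ m_l² = 28, so Σ(L_z)² = 28 ℏ².
L_z,max = lℏ = 3ℏ.

θ_min ≈ 30.00°; Σ(L_z)² = 28 ℏ²; L_z,max = 3ℏ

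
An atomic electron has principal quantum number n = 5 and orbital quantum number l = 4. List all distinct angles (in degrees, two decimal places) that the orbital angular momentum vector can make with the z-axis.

θ ∈ {26.57°, 47.87°, 63.43°, 77.08°, 90.00°, 102.92°, 116.57°, 132.13°, 153.43°}

|L| = √(l(l+1)) ℏ = 2√5 ℏ.
cos θ = m_l/√20 for each m_l ∈ {-4, -3, -2, -1, 0, 1, 2, 3, 4}.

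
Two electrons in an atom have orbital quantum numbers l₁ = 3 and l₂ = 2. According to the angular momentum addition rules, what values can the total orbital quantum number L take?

L = 1, 2, 3, 4, 5

The total orbital quantum number L ranges from |l₁ − l₂| to l₁ + l₂ in integer steps.
L ∈ {1, 2, 3, 4, 5}.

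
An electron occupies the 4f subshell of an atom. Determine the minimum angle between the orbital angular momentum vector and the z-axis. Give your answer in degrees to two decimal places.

θ_min ≈ 30.00°

The 4f subshell has l = 3.
|L| = √(l(l+1)) ℏ = 2√3 ℏ.
The smallest angle corresponds to the largest L_z, i.e. m_l = l = 3, giving L_z = 3ℏ.
cos θ_min = 3/√12, so θ_min ≈ 30.00°.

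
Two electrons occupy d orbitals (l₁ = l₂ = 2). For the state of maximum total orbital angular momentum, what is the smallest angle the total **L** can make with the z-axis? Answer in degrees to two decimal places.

θ_min ≈ 26.57°

The total orbital quantum number L ranges from |l₁ − l₂| to l₁ + l₂ in integer steps.
So L can be 0, 1, 2, 3, 4.
The maximum is L = 4, with |L_tot| = ℏ√(4·5) = 2√5 ℏ.
The minimum angle with z is arccos(4/√20) ≈ 26.57°.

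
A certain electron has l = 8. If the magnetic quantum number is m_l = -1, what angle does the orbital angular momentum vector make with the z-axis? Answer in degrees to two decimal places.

θ ≈ 96.77°

|L| = ℏ√(l(l+1)) = 6√2 ℏ.
L_z = m_l ℏ = −1ℏ.
cos θ = L_z/|L| = -1/√72, so θ ≈ 96.77°.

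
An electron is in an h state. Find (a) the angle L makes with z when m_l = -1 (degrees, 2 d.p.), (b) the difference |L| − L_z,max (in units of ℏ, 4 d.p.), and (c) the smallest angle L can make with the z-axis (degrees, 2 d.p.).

The letter h corresponds to l = 5.
For m_l = -1: cos θ = -1/√30, θ ≈ 100.52°.
|L| − L_z,max = (√30 − 5)ℏ ≈ 0.4772ℏ.
cos θ_min = 5/√30, so θ_min ≈ 24.09°.

θ(m_l=-1) ≈ 100.52°; |L|−L_z,max ≈ 0.4772ℏ; θ_min ≈ 24.09°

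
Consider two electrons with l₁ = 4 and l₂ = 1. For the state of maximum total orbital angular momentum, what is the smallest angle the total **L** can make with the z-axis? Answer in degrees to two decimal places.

The total orbital quantum number L ranges from |l₁ − l₂| to l₁ + l₂ in integer steps.
So L can be 3, 4, 5.
The maximum is L = 5, with |L_tot| = ℏ√(5·6) = √30 ℏ.
The minimum angle with z is arccos(5/√30) ≈ 24.09°.

θ_min ≈ 24.09°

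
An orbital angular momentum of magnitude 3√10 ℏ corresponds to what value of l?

Since |L|² = l(l+1)ℏ², l(l+1) = 90.
Solving: l = 9.

l = 9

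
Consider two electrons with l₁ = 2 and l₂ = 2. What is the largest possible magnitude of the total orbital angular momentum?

|L_tot|_max = 2√5 ℏ ≈ 4.472ℏ

The total orbital quantum number L ranges from |l₁ − l₂| to l₁ + l₂ in integer steps.
So L can be 0, 1, 2, 3, 4.
The largest magnitude corresponds to L = 4: |L_tot| = ℏ√(4·5) = 2√5 ℏ.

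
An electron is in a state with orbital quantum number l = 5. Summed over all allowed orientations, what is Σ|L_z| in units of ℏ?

m_l runs from −5 to 5, i.e. {-5, -4, -3, -2, -1, 0, 1, 2, 3, 4, 5}.
Σ|m_l| = 2(1+2+…+5) = 30.

Σ|L_z| = 30 ℏ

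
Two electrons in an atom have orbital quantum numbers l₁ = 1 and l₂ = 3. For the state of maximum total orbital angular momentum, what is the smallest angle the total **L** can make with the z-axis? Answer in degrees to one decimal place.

Angular momentum addition gives L = |l₁ − l₂|, …, l₁ + l₂.
L ∈ {2, 3, 4}.
The maximum is L = 4, with |L_tot| = ℏ√(4·5) = 2√5 ℏ.
The minimum angle with z is arccos(4/√20) ≈ 26.6°.

θ_min ≈ 26.6°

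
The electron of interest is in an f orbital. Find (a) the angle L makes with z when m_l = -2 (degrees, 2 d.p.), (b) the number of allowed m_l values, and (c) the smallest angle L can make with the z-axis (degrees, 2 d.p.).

An f state has l = 3.
For m_l = -2: cos θ = -2/√12, θ ≈ 125.26°.
There are 2l+1 = 7 values of m_l.
cos θ_min = 3/√12, so θ_min ≈ 30.00°.

θ(m_l=-2) ≈ 125.26°; 7 values; θ_min ≈ 30.00°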